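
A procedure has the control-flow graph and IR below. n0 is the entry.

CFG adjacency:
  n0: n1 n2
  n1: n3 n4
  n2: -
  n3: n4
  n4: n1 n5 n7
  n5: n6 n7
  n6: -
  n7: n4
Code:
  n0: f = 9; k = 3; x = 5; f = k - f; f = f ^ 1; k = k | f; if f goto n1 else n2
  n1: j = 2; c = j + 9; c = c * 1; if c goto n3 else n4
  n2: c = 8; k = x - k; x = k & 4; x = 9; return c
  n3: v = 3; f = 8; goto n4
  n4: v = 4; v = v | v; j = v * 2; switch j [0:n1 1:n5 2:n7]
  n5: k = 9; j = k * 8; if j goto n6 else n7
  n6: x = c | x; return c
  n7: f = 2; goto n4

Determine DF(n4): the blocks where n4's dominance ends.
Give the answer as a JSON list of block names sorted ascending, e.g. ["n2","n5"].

idom tree: n1←n0 n2←n0 n3←n1 n4←n1 n5←n4 n6←n5 n7←n4
Dom at joins:
  n1: preds {n0,n4}: {n0} ∩ {n0,n1,n4} = {n0}; idom=n0
  n4: preds {n1,n3,n7}: {n0,n1} ∩ {n0,n1,n3} ∩ {n0,n1,n4,n7} = {n0,n1}; idom=n1
  n7: preds {n4,n5}: {n0,n1,n4} ∩ {n0,n1,n4,n5} = {n0,n1,n4}; idom=n4

DF derivation:
  join n1 pred n0: · stop@n0
  join n1 pred n4: n4→n1 stop@n0
  join n4 pred n1: · stop@n1
  join n4 pred n3: n3 stop@n1
  join n4 pred n7: n7→n4 stop@n1
  join n7 pred n4: · stop@n4
  join n7 pred n5: n5 stop@n4
  n0 → ∅
  n1 → {n1}
  n2 → ∅
  n3 → {n4}
  n4 → {n1,n4}
  n5 → {n7}
  n6 → ∅
  n7 → {n4}

DF(n4) = ["n1", "n4"]

Answer: ["n1", "n4"]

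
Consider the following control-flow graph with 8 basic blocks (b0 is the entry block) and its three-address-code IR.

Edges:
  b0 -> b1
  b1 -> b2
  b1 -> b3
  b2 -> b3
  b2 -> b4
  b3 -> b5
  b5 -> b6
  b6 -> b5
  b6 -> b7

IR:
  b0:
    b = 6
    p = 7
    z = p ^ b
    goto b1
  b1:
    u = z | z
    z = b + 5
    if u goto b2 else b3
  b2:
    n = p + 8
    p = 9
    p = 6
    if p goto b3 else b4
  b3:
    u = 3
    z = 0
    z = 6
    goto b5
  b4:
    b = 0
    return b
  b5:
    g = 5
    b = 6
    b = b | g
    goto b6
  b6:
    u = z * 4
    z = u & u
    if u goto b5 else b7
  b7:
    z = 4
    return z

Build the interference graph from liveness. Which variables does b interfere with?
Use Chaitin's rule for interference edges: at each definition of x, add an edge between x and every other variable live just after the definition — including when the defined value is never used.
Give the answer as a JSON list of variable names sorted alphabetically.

Per-block:
  b0: {b,p,z} / ∅
  b1: {u,z} / {b,z}
  b2: {n,p} / {p}
  b3: {u,z} / ∅
  b4: {b} / ∅
  b5: {b,g} / ∅
  b6: {u,z} / {z}
  b7: {z} / ∅

Backward fixpoint:
  b0: in=∅ out={b,p,z}
  b1: in={b,p,z} out={p}
  b2: in={p} out=∅
  b3: in=∅ out={z}
  b4: in=∅ out=∅
  b5: in={z} out={z}
  b6: in={z} out={z}
  b7: in=∅ out=∅

Conflict graph:
  b — {g,p,u,z}
  g — {b,z}
  n — ∅
  p — {b,u,z}
  u — {b,p,z}
  z — {b,g,p,u}

N(b) = ["g", "p", "u", "z"]

Answer: ["g", "p", "u", "z"]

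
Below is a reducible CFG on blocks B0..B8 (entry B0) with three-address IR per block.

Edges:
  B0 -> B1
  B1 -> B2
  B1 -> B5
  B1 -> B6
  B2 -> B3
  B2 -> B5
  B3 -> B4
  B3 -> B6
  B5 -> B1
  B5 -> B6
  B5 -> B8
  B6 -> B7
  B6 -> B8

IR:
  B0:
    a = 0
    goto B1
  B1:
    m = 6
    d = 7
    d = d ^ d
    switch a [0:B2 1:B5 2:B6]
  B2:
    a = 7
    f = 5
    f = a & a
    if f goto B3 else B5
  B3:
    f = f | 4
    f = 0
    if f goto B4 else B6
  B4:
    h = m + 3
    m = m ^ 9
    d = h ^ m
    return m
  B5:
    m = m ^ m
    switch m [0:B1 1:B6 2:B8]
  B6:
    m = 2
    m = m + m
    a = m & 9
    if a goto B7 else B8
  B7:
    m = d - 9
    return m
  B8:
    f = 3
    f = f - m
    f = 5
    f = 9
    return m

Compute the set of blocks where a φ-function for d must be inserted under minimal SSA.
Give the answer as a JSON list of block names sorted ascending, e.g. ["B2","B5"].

Answer: ["B1"]

Working:
idom tree: B1←B0 B2←B1 B3←B2 B4←B3 B5←B1 B6←B1 B7←B6 B8←B1
Dom at joins:
  B1: preds {B0,B5}: {B0} ∩ {B0,B1,B5} = {B0}; idom=B0
  B5: preds {B1,B2}: {B0,B1} ∩ {B0,B1,B2} = {B0,B1}; idom=B1
  B6: preds {B1,B3,B5}: {B0,B1} ∩ {B0,B1,B2,B3} ∩ {B0,B1,B5} = {B0,B1}; idom=B1
  B8: preds {B5,B6}: {B0,B1,B5} ∩ {B0,B1,B6} = {B0,B1}; idom=B1

DF walk-up:
  B1←B0: walk · to B0
  B1←B5: walk B5→B1 to B0
  B5←B1: walk · to B1
  B5←B2: walk B2 to B1
  B6←B1: walk · to B1
  B6←B3: walk B3→B2 to B1
  B6←B5: walk B5 to B1
  B8←B5: walk B5 to B1
  B8←B6: walk B6 to B1
  B0 → ∅
  B1 → {B1}
  B2 → {B5,B6}
  B3 → {B6}
  B4 → ∅
  B5 → {B1,B6,B8}
  B6 → {B8}
  B7 → ∅
  B8 → ∅

φ for d: defs {B1,B4}
  DF⁺ = {B1}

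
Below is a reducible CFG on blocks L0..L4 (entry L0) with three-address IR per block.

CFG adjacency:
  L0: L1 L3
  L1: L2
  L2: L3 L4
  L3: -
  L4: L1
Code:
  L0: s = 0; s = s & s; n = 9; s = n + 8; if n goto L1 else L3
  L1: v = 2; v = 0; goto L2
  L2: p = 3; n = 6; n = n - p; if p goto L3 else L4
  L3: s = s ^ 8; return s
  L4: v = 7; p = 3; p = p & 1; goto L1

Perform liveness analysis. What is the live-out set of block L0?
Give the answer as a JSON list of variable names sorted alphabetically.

Answer: ["s"]

Working:
def/use:
  L0: {n,s} / ∅
  L1: {v} / ∅
  L2: {n,p} / ∅
  L3: {s} / {s}
  L4: {p,v} / ∅

Live sets:
  L0 li=∅ lo={s}
  L1 li={s} lo={s}
  L2 li={s} lo={s}
  L3 li={s} lo=∅
  L4 li={s} lo={s}

live-out(L0) = ["s"]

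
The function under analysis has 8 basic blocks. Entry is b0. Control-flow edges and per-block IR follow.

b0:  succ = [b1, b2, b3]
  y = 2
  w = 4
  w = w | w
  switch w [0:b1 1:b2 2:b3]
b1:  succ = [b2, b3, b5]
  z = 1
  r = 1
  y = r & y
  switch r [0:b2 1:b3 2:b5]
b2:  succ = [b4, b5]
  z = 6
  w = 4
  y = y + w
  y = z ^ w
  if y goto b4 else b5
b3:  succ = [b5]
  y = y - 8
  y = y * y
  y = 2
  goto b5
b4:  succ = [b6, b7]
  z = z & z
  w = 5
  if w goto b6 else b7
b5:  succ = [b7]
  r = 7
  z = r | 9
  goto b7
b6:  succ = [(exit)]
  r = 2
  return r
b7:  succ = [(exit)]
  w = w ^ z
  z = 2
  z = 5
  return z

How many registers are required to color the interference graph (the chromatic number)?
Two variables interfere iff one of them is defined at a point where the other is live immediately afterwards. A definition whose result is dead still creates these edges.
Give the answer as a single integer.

def/use:
  b0 def {w,y} use ∅
  b1 def {r,y,z} use {y}
  b2 def {w,y,z} use {y}
  b3 def {y} use {y}
  b4 def {w,z} use {z}
  b5 def {r,z} use ∅
  b6 def {r} use ∅
  b7 def {w,z} use {w,z}

Live sets:
  b0 li=∅ lo={w,y}
  b1 li={w,y} lo={w,y}
  b2 li={y} lo={w,z}
  b3 li={w,y} lo={w}
  b4 li={z} lo={w,z}
  b5 li={w} lo={w,z}
  b6 li=∅ lo=∅
  b7 li={w,z} lo=∅

Conflict graph:
  r↔{w,y}
  w↔{r,y,z}
  y↔{r,w,z}
  z↔{w,y}

Colouring:
  {r,w,y} pairwise interfere (3-clique) ⇒ χ ≥ 3
  assign r→c2 w→c0 y→c1 z→c2 — no edge inside a register ⇒ χ ≤ 3
  χ = 3

Answer: 3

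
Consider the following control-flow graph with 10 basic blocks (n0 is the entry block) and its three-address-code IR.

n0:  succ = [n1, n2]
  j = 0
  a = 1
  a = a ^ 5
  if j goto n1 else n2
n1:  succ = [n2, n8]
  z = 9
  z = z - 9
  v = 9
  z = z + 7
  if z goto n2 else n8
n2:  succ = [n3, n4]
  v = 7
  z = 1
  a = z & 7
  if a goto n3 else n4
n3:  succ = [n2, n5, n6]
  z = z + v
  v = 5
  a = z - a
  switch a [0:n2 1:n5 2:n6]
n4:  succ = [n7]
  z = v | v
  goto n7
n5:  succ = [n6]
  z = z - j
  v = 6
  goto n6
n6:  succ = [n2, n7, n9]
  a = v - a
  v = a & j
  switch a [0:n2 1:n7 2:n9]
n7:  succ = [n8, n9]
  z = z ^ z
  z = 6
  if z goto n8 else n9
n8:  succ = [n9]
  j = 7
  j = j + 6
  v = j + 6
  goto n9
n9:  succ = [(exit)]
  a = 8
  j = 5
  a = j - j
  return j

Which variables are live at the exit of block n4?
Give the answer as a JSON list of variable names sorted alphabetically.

def/use:
  n0 def {a,j} use ∅
  n1 def {v,z} use ∅
  n2 def {a,v,z} use ∅
  n3 def {a,v,z} use {a,v,z}
  n4 def {z} use {v}
  n5 def {v,z} use {j,z}
  n6 def {a,v} use {a,j,v}
  n7 def {z} use {z}
  n8 def {j,v} use ∅
  n9 def {a,j} use ∅

Backward fixpoint:
  live n0: ∅→{j}
  live n1: {j}→{j}
  live n2: {j}→{a,j,v,z}
  live n3: {a,j,v,z}→{a,j,v,z}
  live n4: {v}→{z}
  live n5: {a,j,z}→{a,j,v,z}
  live n6: {a,j,v,z}→{j,z}
  live n7: {z}→∅
  live n8: ∅→∅
  live n9: ∅→∅

live-out(n4) = ["z"]

Answer: ["z"]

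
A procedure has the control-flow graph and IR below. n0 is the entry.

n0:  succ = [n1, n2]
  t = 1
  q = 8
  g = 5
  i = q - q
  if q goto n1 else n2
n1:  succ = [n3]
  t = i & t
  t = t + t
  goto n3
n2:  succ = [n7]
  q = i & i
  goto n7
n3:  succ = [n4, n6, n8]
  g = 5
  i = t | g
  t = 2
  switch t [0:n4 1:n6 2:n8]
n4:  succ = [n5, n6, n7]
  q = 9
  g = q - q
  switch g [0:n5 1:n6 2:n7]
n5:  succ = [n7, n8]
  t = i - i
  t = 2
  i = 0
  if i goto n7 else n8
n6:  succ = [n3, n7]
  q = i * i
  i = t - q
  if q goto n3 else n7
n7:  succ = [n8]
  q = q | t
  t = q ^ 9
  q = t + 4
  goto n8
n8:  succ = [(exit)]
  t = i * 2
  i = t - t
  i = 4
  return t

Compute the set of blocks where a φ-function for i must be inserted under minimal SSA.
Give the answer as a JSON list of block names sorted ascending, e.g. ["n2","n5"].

idom tree: n1←n0 n2←n0 n3←n1 n4←n3 n5←n4 n6←n3 n7←n0 n8←n0
Dom at joins:
  n3: preds {n1,n6}: {n0,n1} ∩ {n0,n1,n3,n6} = {n0,n1}; idom=n1
  n6: preds {n3,n4}: {n0,n1,n3} ∩ {n0,n1,n3,n4} = {n0,n1,n3}; idom=n3
  n7: preds {n2,n4,n5,n6}: {n0,n2} ∩ {n0,n1,n3,n4} ∩ {n0,n1,n3,n4,n5} ∩ {n0,n1,n3,n6} = {n0}; idom=n0
  n8: preds {n3,n5,n7}: {n0,n1,n3} ∩ {n0,n1,n3,n4,n5} ∩ {n0,n7} = {n0}; idom=n0

DF walk-up:
  join n3 pred n1: · stop@n1
  join n3 pred n6: n6→n3 stop@n1
  join n6 pred n3: · stop@n3
  join n6 pred n4: n4 stop@n3
  join n7 pred n2: n2 stop@n0
  join n7 pred n4: n4→n3→n1 stop@n0
  join n7 pred n5: n5→n4→n3→n1 stop@n0
  join n7 pred n6: n6→n3→n1 stop@n0
  join n8 pred n3: n3→n1 stop@n0
  join n8 pred n5: n5→n4→n3→n1 stop@n0
  join n8 pred n7: n7 stop@n0
  n0: DF=∅
  n1: DF={n7,n8}
  n2: DF={n7}
  n3: DF={n3,n7,n8}
  n4: DF={n6,n7,n8}
  n5: DF={n7,n8}
  n6: DF={n3,n7}
  n7: DF={n8}
  n8: DF=∅

φ for i: defs {n0,n3,n5,n6,n8}
  DF⁺ = {n3,n7,n8}

Answer: ["n3", "n7", "n8"]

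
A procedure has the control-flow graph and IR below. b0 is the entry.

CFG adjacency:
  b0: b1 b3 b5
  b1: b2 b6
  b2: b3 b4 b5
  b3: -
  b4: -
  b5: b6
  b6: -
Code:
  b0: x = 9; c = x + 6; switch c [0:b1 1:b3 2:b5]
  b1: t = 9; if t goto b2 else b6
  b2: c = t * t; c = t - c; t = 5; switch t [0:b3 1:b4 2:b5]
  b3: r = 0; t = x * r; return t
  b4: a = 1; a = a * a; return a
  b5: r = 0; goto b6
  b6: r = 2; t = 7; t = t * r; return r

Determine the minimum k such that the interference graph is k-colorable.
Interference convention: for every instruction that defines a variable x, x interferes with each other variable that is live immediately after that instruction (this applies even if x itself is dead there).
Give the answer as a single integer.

Answer: 3

Working:
Block summaries:
  b0: {c,x} / ∅
  b1: {t} / ∅
  b2: {c,t} / {t}
  b3: {r,t} / {x}
  b4: {a} / ∅
  b5: {r} / ∅
  b6: {r,t} / ∅

Live sets:
  b0: in=∅ out={x}
  b1: in={x} out={t,x}
  b2: in={t,x} out={x}
  b3: in={x} out=∅
  b4: in=∅ out=∅
  b5: in=∅ out=∅
  b6: in=∅ out=∅

Conflict graph:
  a: ∅
  c: {t,x}
  r: {t,x}
  t: {c,r,x}
  x: {c,r,t}

Chromatic number:
  {c,t,x} pairwise interfere (3-clique) ⇒ χ ≥ 3
  assign a→r0 c→r2 r→r2 t→r0 x→r1 — no edge inside a register ⇒ χ ≤ 3
  χ = 3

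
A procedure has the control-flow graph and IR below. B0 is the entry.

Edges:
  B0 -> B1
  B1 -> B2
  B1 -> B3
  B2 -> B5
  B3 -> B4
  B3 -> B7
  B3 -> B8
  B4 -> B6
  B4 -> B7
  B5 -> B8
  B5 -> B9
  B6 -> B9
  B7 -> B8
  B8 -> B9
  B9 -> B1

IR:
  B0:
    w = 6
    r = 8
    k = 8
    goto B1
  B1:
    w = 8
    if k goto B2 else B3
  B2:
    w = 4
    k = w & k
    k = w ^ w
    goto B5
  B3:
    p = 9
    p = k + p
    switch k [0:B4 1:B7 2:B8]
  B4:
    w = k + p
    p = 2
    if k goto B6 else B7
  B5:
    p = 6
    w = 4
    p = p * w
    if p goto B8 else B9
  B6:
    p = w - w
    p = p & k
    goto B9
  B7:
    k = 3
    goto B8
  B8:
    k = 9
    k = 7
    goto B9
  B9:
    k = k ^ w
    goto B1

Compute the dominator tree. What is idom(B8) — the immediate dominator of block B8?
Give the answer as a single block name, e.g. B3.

idom tree: B1←B0 B2←B1 B3←B1 B4←B3 B5←B2 B6←B4 B7←B3 B8←B1 B9←B1
Join-block Dom:
  B1: preds {B0,B9}: {B0} ∩ {B0,B1,B9} = {B0}; idom=B0
  B7: preds {B3,B4}: {B0,B1,B3} ∩ {B0,B1,B3,B4} = {B0,B1,B3}; idom=B3
  B8: preds {B3,B5,B7}: {B0,B1,B3} ∩ {B0,B1,B2,B5} ∩ {B0,B1,B3,B7} = {B0,B1}; idom=B1
  B9: preds {B5,B6,B8}: {B0,B1,B2,B5} ∩ {B0,B1,B3,B4,B6} ∩ {B0,B1,B8} = {B0,B1}; idom=B1

idom(B8) = B1

Answer: B1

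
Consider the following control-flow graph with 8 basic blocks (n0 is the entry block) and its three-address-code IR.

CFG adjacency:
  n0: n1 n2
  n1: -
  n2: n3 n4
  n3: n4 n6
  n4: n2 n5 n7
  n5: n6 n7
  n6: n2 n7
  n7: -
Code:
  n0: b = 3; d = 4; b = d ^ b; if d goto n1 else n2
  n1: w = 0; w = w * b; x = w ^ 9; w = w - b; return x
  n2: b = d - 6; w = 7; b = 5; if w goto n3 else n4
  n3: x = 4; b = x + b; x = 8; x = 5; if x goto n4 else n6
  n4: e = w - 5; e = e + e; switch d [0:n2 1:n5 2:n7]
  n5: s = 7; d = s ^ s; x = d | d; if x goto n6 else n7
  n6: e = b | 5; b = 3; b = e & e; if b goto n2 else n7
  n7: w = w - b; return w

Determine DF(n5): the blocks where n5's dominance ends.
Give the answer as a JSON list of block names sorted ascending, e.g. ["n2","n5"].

idom tree: n1←n0 n2←n0 n3←n2 n4←n2 n5←n4 n6←n2 n7←n2
Dom∩ at merges:
  n2: preds {n0,n4,n6}: {n0} ∩ {n0,n2,n4} ∩ {n0,n2,n6} = {n0}; idom=n0
  n4: preds {n2,n3}: {n0,n2} ∩ {n0,n2,n3} = {n0,n2}; idom=n2
  n6: preds {n3,n5}: {n0,n2,n3} ∩ {n0,n2,n4,n5} = {n0,n2}; idom=n2
  n7: preds {n4,n5,n6}: {n0,n2,n4} ∩ {n0,n2,n4,n5} ∩ {n0,n2,n6} = {n0,n2}; idom=n2

Frontier:
  join n2 pred n0: · stop@n0
  join n2 pred n4: n4→n2 stop@n0
  join n2 pred n6: n6→n2 stop@n0
  join n4 pred n2: · stop@n2
  join n4 pred n3: n3 stop@n2
  join n6 pred n3: n3 stop@n2
  join n6 pred n5: n5→n4 stop@n2
  join n7 pred n4: n4 stop@n2
  join n7 pred n5: n5→n4 stop@n2
  join n7 pred n6: n6 stop@n2
  n0 → ∅
  n1 → ∅
  n2 → {n2}
  n3 → {n4,n6}
  n4 → {n2,n6,n7}
  n5 → {n6,n7}
  n6 → {n2,n7}
  n7 → ∅

DF(n5) = ["n6", "n7"]

Answer: ["n6", "n7"]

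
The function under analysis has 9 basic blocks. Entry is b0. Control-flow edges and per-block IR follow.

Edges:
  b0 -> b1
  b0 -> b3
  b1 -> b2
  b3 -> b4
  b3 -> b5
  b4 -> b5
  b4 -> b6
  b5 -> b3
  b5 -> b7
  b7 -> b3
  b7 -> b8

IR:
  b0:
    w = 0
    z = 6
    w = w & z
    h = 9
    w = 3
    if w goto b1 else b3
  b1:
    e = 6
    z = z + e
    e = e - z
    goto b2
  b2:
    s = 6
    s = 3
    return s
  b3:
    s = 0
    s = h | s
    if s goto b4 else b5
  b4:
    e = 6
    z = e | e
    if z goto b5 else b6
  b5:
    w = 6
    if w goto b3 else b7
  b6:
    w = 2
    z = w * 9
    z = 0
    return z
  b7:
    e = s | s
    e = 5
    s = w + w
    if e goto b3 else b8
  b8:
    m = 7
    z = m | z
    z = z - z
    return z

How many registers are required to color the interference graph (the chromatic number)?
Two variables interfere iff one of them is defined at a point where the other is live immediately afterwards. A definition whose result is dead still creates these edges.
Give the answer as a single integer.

def/use:
  b0: def={h,w,z} ue=∅
  b1: def={e,z} ue={z}
  b2: def={s} ue=∅
  b3: def={s} ue={h}
  b4: def={e,z} ue=∅
  b5: def={w} ue=∅
  b6: def={w,z} ue=∅
  b7: def={e,s} ue={s,w}
  b8: def={m,z} ue={z}

Backward fixpoint:
  live b0: ∅→{h,z}
  live b1: {z}→∅
  live b2: ∅→∅
  live b3: {h,z}→{h,s,z}
  live b4: {h,s}→{h,s,z}
  live b5: {h,s,z}→{h,s,w,z}
  live b6: ∅→∅
  live b7: {h,s,w,z}→{h,z}
  live b8: {z}→∅

Interference:
  e — {h,s,w,z}
  h — {e,s,w,z}
  m — {z}
  s — {e,h,w,z}
  w — {e,h,s,z}
  z — {e,h,m,s,w}

Chromatic number:
  lower bound: {e,h,s,w,z} mutually conflict ⇒ χ ≥ 5
  5-colouring: r0={z}  r1={e,m}  r2={h}  r3={s}  r4={w}
  χ = 5

Answer: 5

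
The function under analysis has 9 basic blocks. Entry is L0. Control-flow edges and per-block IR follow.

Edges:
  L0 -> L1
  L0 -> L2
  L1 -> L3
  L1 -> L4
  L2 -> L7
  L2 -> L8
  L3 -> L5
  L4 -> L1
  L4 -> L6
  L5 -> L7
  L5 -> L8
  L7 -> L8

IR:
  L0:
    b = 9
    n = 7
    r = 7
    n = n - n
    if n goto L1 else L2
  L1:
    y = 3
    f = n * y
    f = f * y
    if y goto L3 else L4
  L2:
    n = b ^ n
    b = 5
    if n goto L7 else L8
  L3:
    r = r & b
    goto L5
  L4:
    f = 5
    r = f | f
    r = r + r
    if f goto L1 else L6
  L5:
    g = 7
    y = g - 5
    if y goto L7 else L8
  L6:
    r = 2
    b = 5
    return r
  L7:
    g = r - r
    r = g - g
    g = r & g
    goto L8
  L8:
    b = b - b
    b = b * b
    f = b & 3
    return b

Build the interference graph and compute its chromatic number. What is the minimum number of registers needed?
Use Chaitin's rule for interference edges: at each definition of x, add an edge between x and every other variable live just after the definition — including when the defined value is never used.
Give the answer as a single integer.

Answer: 5

Working:
def/use:
  L0: def={b,n,r} ue=∅
  L1: def={f,y} ue={n}
  L2: def={b,n} ue={b,n}
  L3: def={r} ue={b,r}
  L4: def={f,r} ue=∅
  L5: def={g,y} ue=∅
  L6: def={b,r} ue=∅
  L7: def={g,r} ue={r}
  L8: def={b,f} ue={b}

Live sets:
  L0: in=∅ out={b,n,r}
  L1: in={b,n,r} out={b,n,r}
  L2: in={b,n,r} out={b,r}
  L3: in={b,r} out={b,r}
  L4: in={b,n} out={b,n,r}
  L5: in={b,r} out={b,r}
  L6: in=∅ out=∅
  L7: in={b,r} out={b}
  L8: in={b} out=∅

Conflict graph:
  b↔{f,g,n,r,y}
  f↔{b,n,r,y}
  g↔{b,r}
  n↔{b,f,r,y}
  r↔{b,f,g,n,y}
  y↔{b,f,n,r}

Registers:
  {b,f,n,r,y} pairwise interfere (5-clique) ⇒ χ ≥ 5
  5-colouring: r0={b}  r1={r}  r2={f,g}  r3={n}  r4={y}
  χ = 5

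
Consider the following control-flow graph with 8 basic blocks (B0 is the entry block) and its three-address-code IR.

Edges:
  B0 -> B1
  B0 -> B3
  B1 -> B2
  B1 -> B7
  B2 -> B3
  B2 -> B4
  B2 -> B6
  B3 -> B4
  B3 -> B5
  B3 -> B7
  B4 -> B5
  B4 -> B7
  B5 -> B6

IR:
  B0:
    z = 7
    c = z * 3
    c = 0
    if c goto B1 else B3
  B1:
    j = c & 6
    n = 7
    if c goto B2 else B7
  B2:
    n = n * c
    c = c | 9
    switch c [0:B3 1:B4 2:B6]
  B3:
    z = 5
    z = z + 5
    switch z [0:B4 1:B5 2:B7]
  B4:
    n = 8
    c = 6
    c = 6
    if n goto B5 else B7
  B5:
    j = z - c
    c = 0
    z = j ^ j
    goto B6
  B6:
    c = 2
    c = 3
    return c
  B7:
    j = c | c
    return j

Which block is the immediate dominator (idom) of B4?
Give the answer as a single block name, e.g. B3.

Answer: B0

Working:
idom tree: B1←B0 B2←B1 B3←B0 B4←B0 B5←B0 B6←B0 B7←B0
Join-block Dom:
  B3: preds {B0,B2}: {B0} ∩ {B0,B1,B2} = {B0}; idom=B0
  B4: preds {B2,B3}: {B0,B1,B2} ∩ {B0,B3} = {B0}; idom=B0
  B5: preds {B3,B4}: {B0,B3} ∩ {B0,B4} = {B0}; idom=B0
  B6: preds {B2,B5}: {B0,B1,B2} ∩ {B0,B5} = {B0}; idom=B0
  B7: preds {B1,B3,B4}: {B0,B1} ∩ {B0,B3} ∩ {B0,B4} = {B0}; idom=B0

idom(B4) = B0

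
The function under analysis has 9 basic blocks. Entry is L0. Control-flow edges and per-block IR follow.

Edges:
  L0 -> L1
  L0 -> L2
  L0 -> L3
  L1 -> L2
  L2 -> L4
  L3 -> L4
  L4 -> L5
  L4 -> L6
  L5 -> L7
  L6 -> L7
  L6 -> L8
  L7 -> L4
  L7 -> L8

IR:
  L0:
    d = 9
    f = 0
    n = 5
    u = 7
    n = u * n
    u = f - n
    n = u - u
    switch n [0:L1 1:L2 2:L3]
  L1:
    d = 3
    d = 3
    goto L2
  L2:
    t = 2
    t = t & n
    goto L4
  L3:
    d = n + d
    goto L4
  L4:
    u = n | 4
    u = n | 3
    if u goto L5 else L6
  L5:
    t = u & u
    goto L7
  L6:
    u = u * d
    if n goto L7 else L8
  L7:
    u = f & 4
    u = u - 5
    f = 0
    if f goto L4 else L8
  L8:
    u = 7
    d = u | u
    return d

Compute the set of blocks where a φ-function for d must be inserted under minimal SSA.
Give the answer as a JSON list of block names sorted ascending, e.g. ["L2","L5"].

idom tree: L1←L0 L2←L0 L3←L0 L4←L0 L5←L4 L6←L4 L7←L4 L8←L4
Dom at joins:
  L2: preds {L0,L1}: {L0} ∩ {L0,L1} = {L0}; idom=L0
  L4: preds {L2,L3,L7}: {L0,L2} ∩ {L0,L3} ∩ {L0,L4,L7} = {L0}; idom=L0
  L7: preds {L5,L6}: {L0,L4,L5} ∩ {L0,L4,L6} = {L0,L4}; idom=L4
  L8: preds {L6,L7}: {L0,L4,L6} ∩ {L0,L4,L7} = {L0,L4}; idom=L4

Frontier:
  join L2 pred L0: · stop@L0
  join L2 pred L1: L1 stop@L0
  join L4 pred L2: L2 stop@L0
  join L4 pred L3: L3 stop@L0
  join L4 pred L7: L7→L4 stop@L0
  join L7 pred L5: L5 stop@L4
  join L7 pred L6: L6 stop@L4
  join L8 pred L6: L6 stop@L4
  join L8 pred L7: L7 stop@L4
  L0 → ∅
  L1 → {L2}
  L2 → {L4}
  L3 → {L4}
  L4 → {L4}
  L5 → {L7}
  L6 → {L7,L8}
  L7 → {L4,L8}
  L8 → ∅

φ for d: defs {L0,L1,L3,L8}
  DF⁺ = {L2,L4}

Answer: ["L2", "L4"]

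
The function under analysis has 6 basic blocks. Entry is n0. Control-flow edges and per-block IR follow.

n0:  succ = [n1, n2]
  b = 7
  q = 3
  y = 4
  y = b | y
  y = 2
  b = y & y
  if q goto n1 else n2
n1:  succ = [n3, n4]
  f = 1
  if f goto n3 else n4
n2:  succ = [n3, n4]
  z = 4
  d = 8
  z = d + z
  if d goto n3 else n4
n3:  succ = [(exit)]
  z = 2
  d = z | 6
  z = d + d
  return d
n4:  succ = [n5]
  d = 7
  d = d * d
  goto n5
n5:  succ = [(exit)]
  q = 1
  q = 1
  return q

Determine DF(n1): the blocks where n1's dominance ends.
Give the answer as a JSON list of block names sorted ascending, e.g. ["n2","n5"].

idom tree: n1←n0 n2←n0 n3←n0 n4←n0 n5←n4
Dom at joins:
  n3: preds {n1,n2}: {n0,n1} ∩ {n0,n2} = {n0}; idom=n0
  n4: preds {n1,n2}: {n0,n1} ∩ {n0,n2} = {n0}; idom=n0

Frontier:
  n3←n1: walk n1 to n0
  n3←n2: walk n2 to n0
  n4←n1: walk n1 to n0
  n4←n2: walk n2 to n0
  n0 → ∅
  n1 → {n3,n4}
  n2 → {n3,n4}
  n3 → ∅
  n4 → ∅
  n5 → ∅

DF(n1) = ["n3", "n4"]

Answer: ["n3", "n4"]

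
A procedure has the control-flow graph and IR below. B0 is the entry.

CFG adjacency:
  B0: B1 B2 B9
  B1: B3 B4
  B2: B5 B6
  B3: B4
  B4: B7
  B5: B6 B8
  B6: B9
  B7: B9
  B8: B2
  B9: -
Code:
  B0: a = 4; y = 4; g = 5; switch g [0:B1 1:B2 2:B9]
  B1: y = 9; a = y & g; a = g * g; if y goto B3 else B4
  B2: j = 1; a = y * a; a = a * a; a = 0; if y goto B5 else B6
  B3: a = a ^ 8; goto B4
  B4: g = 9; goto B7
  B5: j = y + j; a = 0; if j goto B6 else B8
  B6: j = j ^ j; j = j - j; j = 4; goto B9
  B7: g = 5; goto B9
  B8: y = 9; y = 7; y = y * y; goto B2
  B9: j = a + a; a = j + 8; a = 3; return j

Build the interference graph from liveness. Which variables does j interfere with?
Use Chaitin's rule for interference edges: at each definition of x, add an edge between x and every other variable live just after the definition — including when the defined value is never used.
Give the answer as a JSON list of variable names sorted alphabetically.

Answer: ["a", "y"]

Working:
Block summaries:
  B0: {a,g,y} / ∅
  B1: {a,y} / {g}
  B2: {a,j} / {a,y}
  B3: {a} / {a}
  B4: {g} / ∅
  B5: {a,j} / {j,y}
  B6: {j} / {j}
  B7: {g} / ∅
  B8: {y} / ∅
  B9: {a,j} / {a}

Liveness:
  B0 li=∅ lo={a,g,y}
  B1 li={g} lo={a}
  B2 li={a,y} lo={a,j,y}
  B3 li={a} lo={a}
  B4 li={a} lo={a}
  B5 li={j,y} lo={a,j}
  B6 li={a,j} lo={a}
  B7 li={a} lo={a}
  B8 li={a} lo={a,y}
  B9 li={a} lo=∅

Conflict graph:
  a: {g,j,y}
  g: {a,y}
  j: {a,y}
  y: {a,g,j}

N(j) = ["a", "y"]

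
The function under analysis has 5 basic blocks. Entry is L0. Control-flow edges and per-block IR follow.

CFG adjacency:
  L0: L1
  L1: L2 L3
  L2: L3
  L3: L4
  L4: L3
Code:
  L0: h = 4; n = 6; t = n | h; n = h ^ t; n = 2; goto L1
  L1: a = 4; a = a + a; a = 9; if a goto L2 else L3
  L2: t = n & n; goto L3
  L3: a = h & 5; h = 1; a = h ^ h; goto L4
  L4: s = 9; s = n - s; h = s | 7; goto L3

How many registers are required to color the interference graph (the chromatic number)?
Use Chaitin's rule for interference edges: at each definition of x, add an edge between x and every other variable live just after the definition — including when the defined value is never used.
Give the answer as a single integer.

Per-block:
  L0 def {h,n,t} use ∅
  L1 def {a} use ∅
  L2 def {t} use {n}
  L3 def {a,h} use {h}
  L4 def {h,s} use {n}

Backward fixpoint:
  L0: in=∅ out={h,n}
  L1: in={h,n} out={h,n}
  L2: in={h,n} out={h,n}
  L3: in={h,n} out={n}
  L4: in={n} out={h,n}

Interference:
  a↔{h,n}
  h↔{a,n,t}
  n↔{a,h,s,t}
  s↔{n}
  t↔{h,n}

Chromatic number:
  {a,h,n} pairwise interfere (3-clique) ⇒ χ ≥ 3
  assign a→r2 h→r1 n→r0 s→r1 t→r2 — no edge inside a register ⇒ χ ≤ 3
  χ = 3

Answer: 3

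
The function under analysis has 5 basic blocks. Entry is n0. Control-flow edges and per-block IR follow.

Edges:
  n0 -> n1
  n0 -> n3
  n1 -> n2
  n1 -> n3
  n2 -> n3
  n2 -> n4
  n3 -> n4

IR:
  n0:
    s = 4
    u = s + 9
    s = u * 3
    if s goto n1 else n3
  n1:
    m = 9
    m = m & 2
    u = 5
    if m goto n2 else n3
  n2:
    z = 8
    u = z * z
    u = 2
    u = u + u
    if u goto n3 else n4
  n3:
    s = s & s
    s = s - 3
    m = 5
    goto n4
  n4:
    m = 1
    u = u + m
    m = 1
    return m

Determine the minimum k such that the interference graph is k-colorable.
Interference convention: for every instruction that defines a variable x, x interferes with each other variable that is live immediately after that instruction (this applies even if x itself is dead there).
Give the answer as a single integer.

Answer: 3

Derivation:
def/use:
  n0: def={s,u} ue=∅
  n1: def={m,u} ue=∅
  n2: def={u,z} ue=∅
  n3: def={m,s} ue={s}
  n4: def={m,u} ue={u}

Live sets:
  n0: in=∅ out={s,u}
  n1: in={s} out={s,u}
  n2: in={s} out={s,u}
  n3: in={s,u} out={u}
  n4: in={u} out=∅

Conflict graph:
  m: {s,u}
  s: {m,u,z}
  u: {m,s}
  z: {s}

Chromatic number:
  {m,s,u} pairwise interfere (3-clique) ⇒ χ ≥ 3
  assign m→c1 s→c0 u→c2 z→c1 — no edge inside a register ⇒ χ ≤ 3
  χ = 3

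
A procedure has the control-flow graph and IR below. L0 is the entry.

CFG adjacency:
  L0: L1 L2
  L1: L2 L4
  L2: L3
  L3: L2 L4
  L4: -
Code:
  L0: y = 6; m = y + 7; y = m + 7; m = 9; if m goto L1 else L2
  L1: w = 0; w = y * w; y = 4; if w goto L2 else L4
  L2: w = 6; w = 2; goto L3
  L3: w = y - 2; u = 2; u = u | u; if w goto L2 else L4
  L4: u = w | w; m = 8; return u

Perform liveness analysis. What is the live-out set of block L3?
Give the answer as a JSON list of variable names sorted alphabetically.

Answer: ["w", "y"]

Analysis:
Per-block:
  L0: def={m,y} ue=∅
  L1: def={w,y} ue={y}
  L2: def={w} ue=∅
  L3: def={u,w} ue={y}
  L4: def={m,u} ue={w}

Liveness:
  L0 li=∅ lo={y}
  L1 li={y} lo={w,y}
  L2 li={y} lo={y}
  L3 li={y} lo={w,y}
  L4 li={w} lo=∅

live-out(L3) = ["w", "y"]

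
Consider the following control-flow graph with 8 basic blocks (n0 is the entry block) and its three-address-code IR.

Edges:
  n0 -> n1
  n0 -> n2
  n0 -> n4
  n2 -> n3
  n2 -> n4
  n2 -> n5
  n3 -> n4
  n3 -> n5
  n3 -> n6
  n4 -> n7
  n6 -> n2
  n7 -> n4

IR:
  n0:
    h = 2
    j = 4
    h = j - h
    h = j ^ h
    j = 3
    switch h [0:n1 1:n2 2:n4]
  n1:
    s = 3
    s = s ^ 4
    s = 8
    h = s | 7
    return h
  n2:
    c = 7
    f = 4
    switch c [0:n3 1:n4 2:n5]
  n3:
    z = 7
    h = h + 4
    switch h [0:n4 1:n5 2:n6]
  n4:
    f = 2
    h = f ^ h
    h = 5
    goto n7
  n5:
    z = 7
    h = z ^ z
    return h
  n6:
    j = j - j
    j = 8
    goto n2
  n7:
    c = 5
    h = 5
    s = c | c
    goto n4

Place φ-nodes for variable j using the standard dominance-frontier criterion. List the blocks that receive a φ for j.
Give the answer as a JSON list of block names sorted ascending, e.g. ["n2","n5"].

idom tree: n1←n0 n2←n0 n3←n2 n4←n0 n5←n2 n6←n3 n7←n4
Dom at joins:
  n2: preds {n0,n6}: {n0} ∩ {n0,n2,n3,n6} = {n0}; idom=n0
  n4: preds {n0,n2,n3,n7}: {n0} ∩ {n0,n2} ∩ {n0,n2,n3} ∩ {n0,n4,n7} = {n0}; idom=n0
  n5: preds {n2,n3}: {n0,n2} ∩ {n0,n2,n3} = {n0,n2}; idom=n2

DF walk-up:
  n2←n0: walk · to n0
  n2←n6: walk n6→n3→n2 to n0
  n4←n0: walk · to n0
  n4←n2: walk n2 to n0
  n4←n3: walk n3→n2 to n0
  n4←n7: walk n7→n4 to n0
  n5←n2: walk · to n2
  n5←n3: walk n3 to n2
  n0 → ∅
  n1 → ∅
  n2 → {n2,n4}
  n3 → {n2,n4,n5}
  n4 → {n4}
  n5 → ∅
  n6 → {n2}
  n7 → {n4}

φ for j: defs {n0,n6}
  DF⁺ = {n2,n4}

Answer: ["n2", "n4"]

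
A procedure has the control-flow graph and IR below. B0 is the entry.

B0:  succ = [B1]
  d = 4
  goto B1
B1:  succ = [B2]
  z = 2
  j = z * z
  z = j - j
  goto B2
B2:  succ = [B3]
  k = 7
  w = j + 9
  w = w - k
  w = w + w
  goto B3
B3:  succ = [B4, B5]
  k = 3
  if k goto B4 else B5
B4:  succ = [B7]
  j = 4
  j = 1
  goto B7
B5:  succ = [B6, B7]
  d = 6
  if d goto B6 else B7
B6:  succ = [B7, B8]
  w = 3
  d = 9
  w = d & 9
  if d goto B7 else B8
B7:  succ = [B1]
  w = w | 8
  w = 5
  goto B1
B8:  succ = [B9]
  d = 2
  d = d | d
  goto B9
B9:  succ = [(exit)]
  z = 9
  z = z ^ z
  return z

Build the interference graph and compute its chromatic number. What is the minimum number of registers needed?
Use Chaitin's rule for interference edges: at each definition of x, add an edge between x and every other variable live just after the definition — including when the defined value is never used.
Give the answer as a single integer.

Per-block:
  B0 def {d} use ∅
  B1 def {j,z} use ∅
  B2 def {k,w} use {j}
  B3 def {k} use ∅
  B4 def {j} use ∅
  B5 def {d} use ∅
  B6 def {d,w} use ∅
  B7 def {w} use {w}
  B8 def {d} use ∅
  B9 def {z} use ∅

Live sets:
  live B0: ∅→∅
  live B1: ∅→{j}
  live B2: {j}→{w}
  live B3: {w}→{w}
  live B4: {w}→{w}
  live B5: {w}→{w}
  live B6: ∅→{w}
  live B7: {w}→∅
  live B8: ∅→∅
  live B9: ∅→∅

Conflict graph:
  d — {w}
  j — {k,w,z}
  k — {j,w}
  w — {d,j,k}
  z — {j}

Colouring:
  lower bound: {j,k,w} mutually conflict ⇒ χ ≥ 3
  3-colouring: c0={d,j}  c1={w,z}  c2={k}
  χ = 3

Answer: 3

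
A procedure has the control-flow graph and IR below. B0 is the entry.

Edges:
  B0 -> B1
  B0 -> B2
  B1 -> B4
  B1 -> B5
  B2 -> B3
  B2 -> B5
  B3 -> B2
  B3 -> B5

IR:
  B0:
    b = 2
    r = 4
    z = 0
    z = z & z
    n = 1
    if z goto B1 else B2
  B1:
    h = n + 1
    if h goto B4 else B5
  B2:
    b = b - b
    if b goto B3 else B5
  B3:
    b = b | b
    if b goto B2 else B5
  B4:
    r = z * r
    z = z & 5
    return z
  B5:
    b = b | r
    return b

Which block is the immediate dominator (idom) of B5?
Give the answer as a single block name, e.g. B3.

Answer: B0

Derivation:
idom tree: B1←B0 B2←B0 B3←B2 B4←B1 B5←B0
Dom∩ at merges:
  B2: preds {B0,B3}: {B0} ∩ {B0,B2,B3} = {B0}; idom=B0
  B5: preds {B1,B2,B3}: {B0,B1} ∩ {B0,B2} ∩ {B0,B2,B3} = {B0}; idom=B0

idom(B5) = B0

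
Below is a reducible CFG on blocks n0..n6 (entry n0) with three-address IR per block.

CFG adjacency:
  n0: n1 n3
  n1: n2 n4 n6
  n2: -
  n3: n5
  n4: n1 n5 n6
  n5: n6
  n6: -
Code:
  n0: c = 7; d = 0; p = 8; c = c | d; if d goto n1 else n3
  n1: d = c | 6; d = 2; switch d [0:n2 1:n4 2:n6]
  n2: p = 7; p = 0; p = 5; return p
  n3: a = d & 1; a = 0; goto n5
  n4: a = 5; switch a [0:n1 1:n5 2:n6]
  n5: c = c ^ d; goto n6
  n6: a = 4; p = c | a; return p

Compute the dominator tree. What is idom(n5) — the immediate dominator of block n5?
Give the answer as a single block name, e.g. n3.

idom tree: n1←n0 n2←n1 n3←n0 n4←n1 n5←n0 n6←n0
Dom∩ at merges:
  n1: preds {n0,n4}: {n0} ∩ {n0,n1,n4} = {n0}; idom=n0
  n5: preds {n3,n4}: {n0,n3} ∩ {n0,n1,n4} = {n0}; idom=n0
  n6: preds {n1,n4,n5}: {n0,n1} ∩ {n0,n1,n4} ∩ {n0,n5} = {n0}; idom=n0

idom(n5) = n0

Answer: n0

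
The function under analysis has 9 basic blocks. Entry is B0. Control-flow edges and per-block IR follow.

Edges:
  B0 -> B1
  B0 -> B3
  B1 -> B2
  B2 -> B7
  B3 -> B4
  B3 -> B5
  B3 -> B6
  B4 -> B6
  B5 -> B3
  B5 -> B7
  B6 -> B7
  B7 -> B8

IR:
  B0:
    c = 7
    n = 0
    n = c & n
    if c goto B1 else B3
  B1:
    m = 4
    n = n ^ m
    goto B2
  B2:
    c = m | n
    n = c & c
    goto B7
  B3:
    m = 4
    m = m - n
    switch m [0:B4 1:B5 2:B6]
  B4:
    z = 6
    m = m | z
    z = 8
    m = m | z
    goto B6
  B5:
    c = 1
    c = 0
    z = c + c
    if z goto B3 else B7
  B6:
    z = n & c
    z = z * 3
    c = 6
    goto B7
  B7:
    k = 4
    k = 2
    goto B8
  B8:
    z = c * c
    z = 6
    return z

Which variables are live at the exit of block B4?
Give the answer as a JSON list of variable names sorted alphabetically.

Answer: ["c", "n"]

Analysis:
def/use:
  B0: def={c,n} ue=∅
  B1: def={m,n} ue={n}
  B2: def={c,n} ue={m,n}
  B3: def={m} ue={n}
  B4: def={m,z} ue={m}
  B5: def={c,z} ue=∅
  B6: def={c,z} ue={c,n}
  B7: def={k} ue=∅
  B8: def={z} ue={c}

Backward fixpoint:
  B0: in=∅ out={c,n}
  B1: in={n} out={m,n}
  B2: in={m,n} out={c}
  B3: in={c,n} out={c,m,n}
  B4: in={c,m,n} out={c,n}
  B5: in={n} out={c,n}
  B6: in={c,n} out={c}
  B7: in={c} out={c}
  B8: in={c} out=∅

live-out(B4) = ["c", "n"]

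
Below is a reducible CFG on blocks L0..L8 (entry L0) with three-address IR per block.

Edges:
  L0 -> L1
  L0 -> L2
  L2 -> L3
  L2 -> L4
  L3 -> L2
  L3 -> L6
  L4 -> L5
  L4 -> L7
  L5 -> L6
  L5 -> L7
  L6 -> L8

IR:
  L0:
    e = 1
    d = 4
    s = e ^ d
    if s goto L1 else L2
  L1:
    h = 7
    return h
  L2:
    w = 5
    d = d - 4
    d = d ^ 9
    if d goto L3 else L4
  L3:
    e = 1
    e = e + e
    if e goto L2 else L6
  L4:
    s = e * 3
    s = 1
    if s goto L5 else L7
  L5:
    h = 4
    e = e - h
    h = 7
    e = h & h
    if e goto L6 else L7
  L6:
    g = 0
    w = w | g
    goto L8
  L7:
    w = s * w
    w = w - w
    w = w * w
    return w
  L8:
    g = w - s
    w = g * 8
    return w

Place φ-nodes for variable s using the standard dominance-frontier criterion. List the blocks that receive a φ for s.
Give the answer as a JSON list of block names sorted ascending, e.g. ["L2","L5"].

Answer: ["L6"]

Working:
idom tree: L1←L0 L2←L0 L3←L2 L4←L2 L5←L4 L6←L2 L7←L4 L8←L6
Dom at joins:
  L2: preds {L0,L3}: {L0} ∩ {L0,L2,L3} = {L0}; idom=L0
  L6: preds {L3,L5}: {L0,L2,L3} ∩ {L0,L2,L4,L5} = {L0,L2}; idom=L2
  L7: preds {L4,L5}: {L0,L2,L4} ∩ {L0,L2,L4,L5} = {L0,L2,L4}; idom=L4

DF walk-up:
  join L2 pred L0: · stop@L0
  join L2 pred L3: L3→L2 stop@L0
  join L6 pred L3: L3 stop@L2
  join L6 pred L5: L5→L4 stop@L2
  join L7 pred L4: · stop@L4
  join L7 pred L5: L5 stop@L4
  L0: DF=∅
  L1: DF=∅
  L2: DF={L2}
  L3: DF={L2,L6}
  L4: DF={L6}
  L5: DF={L6,L7}
  L6: DF=∅
  L7: DF=∅
  L8: DF=∅

φ for s: defs {L0,L4}
  DF⁺ = {L6}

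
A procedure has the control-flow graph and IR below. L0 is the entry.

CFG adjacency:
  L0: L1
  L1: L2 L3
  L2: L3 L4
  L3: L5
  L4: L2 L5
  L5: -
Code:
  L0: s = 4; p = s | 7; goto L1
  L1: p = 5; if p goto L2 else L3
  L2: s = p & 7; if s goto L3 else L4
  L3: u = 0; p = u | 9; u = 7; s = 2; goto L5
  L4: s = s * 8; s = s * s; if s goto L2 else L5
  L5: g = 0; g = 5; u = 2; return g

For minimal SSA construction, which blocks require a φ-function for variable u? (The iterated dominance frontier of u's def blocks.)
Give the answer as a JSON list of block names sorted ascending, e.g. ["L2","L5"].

idom tree: L1←L0 L2←L1 L3←L1 L4←L2 L5←L1
Dom∩ at merges:
  L2: preds {L1,L4}: {L0,L1} ∩ {L0,L1,L2,L4} = {L0,L1}; idom=L1
  L3: preds {L1,L2}: {L0,L1} ∩ {L0,L1,L2} = {L0,L1}; idom=L1
  L5: preds {L3,L4}: {L0,L1,L3} ∩ {L0,L1,L2,L4} = {L0,L1}; idom=L1

Frontier:
  join L2 pred L1: · stop@L1
  join L2 pred L4: L4→L2 stop@L1
  join L3 pred L1: · stop@L1
  join L3 pred L2: L2 stop@L1
  join L5 pred L3: L3 stop@L1
  join L5 pred L4: L4→L2 stop@L1
  L0 → ∅
  L1 → ∅
  L2 → {L2,L3,L5}
  L3 → {L5}
  L4 → {L2,L5}
  L5 → ∅

φ for u: defs {L3,L5}
  DF⁺ = {L5}

Answer: ["L5"]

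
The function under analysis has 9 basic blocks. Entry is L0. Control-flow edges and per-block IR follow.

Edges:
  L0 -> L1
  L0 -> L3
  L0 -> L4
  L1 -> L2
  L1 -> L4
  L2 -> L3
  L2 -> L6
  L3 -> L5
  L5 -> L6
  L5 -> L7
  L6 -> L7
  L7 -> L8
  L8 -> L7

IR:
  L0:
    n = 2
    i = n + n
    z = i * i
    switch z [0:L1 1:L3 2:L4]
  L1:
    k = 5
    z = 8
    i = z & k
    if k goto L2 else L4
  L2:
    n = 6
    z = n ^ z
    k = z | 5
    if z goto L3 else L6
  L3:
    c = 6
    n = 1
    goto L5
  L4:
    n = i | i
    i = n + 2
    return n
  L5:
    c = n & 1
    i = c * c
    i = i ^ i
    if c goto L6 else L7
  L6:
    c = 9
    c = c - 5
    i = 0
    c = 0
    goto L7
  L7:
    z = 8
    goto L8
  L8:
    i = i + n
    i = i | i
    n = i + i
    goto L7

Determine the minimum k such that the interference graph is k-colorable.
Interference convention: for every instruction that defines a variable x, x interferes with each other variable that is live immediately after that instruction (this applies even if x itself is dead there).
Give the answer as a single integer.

Answer: 4

Working:
Block summaries:
  L0: def={i,n,z} ue=∅
  L1: def={i,k,z} ue=∅
  L2: def={k,n,z} ue={z}
  L3: def={c,n} ue=∅
  L4: def={i,n} ue={i}
  L5: def={c,i} ue={n}
  L6: def={c,i} ue=∅
  L7: def={z} ue=∅
  L8: def={i,n} ue={i,n}

Backward fixpoint:
  L0 li=∅ lo={i}
  L1 li=∅ lo={i,z}
  L2 li={z} lo={n}
  L3 li=∅ lo={n}
  L4 li={i} lo=∅
  L5 li={n} lo={i,n}
  L6 li={n} lo={i,n}
  L7 li={i,n} lo={i,n}
  L8 li={i,n} lo={i,n}

Interference:
  c: {i,n}
  i: {c,k,n,z}
  k: {i,n,z}
  n: {c,i,k,z}
  z: {i,k,n}

Chromatic number:
  {i,k,n,z} pairwise interfere (4-clique) ⇒ χ ≥ 4
  assign c→c2 i→c0 k→c2 n→c1 z→c3 — no edge inside a register ⇒ χ ≤ 4
  χ = 4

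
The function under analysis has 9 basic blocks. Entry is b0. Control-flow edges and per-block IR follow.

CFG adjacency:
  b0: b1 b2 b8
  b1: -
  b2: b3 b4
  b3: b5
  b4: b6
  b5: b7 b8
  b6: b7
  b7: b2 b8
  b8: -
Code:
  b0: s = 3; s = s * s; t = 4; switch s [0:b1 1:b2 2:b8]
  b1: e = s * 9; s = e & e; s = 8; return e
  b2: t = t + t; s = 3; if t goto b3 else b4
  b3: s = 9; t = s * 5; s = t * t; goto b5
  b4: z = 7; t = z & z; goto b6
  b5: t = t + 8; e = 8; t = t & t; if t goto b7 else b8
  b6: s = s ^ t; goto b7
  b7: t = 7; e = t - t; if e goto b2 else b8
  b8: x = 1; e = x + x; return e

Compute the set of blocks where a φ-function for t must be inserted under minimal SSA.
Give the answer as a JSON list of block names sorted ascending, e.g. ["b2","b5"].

idom tree: b1←b0 b2←b0 b3←b2 b4←b2 b5←b3 b6←b4 b7←b2 b8←b0
Dom∩ at merges:
  b2: preds {b0,b7}: {b0} ∩ {b0,b2,b7} = {b0}; idom=b0
  b7: preds {b5,b6}: {b0,b2,b3,b5} ∩ {b0,b2,b4,b6} = {b0,b2}; idom=b2
  b8: preds {b0,b5,b7}: {b0} ∩ {b0,b2,b3,b5} ∩ {b0,b2,b7} = {b0}; idom=b0

DF walk-up:
  join b2 pred b0: · stop@b0
  join b2 pred b7: b7→b2 stop@b0
  join b7 pred b5: b5→b3 stop@b2
  join b7 pred b6: b6→b4 stop@b2
  join b8 pred b0: · stop@b0
  join b8 pred b5: b5→b3→b2 stop@b0
  join b8 pred b7: b7→b2 stop@b0
  b0 → ∅
  b1 → ∅
  b2 → {b2,b8}
  b3 → {b7,b8}
  b4 → {b7}
  b5 → {b7,b8}
  b6 → {b7}
  b7 → {b2,b8}
  b8 → ∅

φ for t: defs {b0,b2,b3,b4,b5,b7}
  DF⁺ = {b2,b7,b8}

Answer: ["b2", "b7", "b8"]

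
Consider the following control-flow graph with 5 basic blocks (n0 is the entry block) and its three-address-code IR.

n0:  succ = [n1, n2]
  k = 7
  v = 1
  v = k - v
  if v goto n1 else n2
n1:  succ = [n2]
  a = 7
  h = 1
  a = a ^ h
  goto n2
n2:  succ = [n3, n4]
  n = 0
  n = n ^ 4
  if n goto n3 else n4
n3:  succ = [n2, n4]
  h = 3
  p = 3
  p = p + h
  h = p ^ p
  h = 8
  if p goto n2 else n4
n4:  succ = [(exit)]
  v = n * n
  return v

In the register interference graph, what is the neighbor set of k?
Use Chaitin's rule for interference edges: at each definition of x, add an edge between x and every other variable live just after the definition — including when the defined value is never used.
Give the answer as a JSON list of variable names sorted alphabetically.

Answer: ["v"]

Analysis:
def/use:
  n0: def={k,v} ue=∅
  n1: def={a,h} ue=∅
  n2: def={n} ue=∅
  n3: def={h,p} ue=∅
  n4: def={v} ue={n}

Liveness:
  live n0: ∅→∅
  live n1: ∅→∅
  live n2: ∅→{n}
  live n3: {n}→{n}
  live n4: {n}→∅

Interfere edges:
  a↔{h}
  h↔{a,n,p}
  k↔{v}
  n↔{h,p}
  p↔{h,n}
  v↔{k}

N(k) = ["v"]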